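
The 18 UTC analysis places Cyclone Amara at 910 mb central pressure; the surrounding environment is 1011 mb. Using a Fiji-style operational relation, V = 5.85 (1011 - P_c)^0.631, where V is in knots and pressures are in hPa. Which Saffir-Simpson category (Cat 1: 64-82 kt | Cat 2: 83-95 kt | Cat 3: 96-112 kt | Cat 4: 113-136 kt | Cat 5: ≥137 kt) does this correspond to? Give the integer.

3

ΔP = 1011 − 910 = 101 mb.
V ≈ 5.85 × 101^0.631 = 5.85 × 18.40 ≈ 108 kt.
108 kt falls in the Category 3 band.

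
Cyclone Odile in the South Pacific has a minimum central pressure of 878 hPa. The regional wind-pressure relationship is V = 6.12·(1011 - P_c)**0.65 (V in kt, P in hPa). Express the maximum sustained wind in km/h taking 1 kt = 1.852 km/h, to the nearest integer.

ΔP = 1011 − 878 = 133 hPa.
V ≈ 6.12 × 133^0.65 = 6.12 × 24.016 ≈ 146.979 kt.
146.979 × 1.852 ≈ 272.20 km/h → 272 km/h.

272 km/h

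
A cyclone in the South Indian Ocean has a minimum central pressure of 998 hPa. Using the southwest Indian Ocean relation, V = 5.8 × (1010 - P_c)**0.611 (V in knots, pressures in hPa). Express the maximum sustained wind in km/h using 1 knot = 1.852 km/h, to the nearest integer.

49 km/h

ΔP = 1010 − 998 = 12 hPa.
V ≈ 5.8 × 12^0.611 = 5.8 × 4.564 ≈ 26.473 kt.
26.473 × 1.852 ≈ 49.03 km/h → 49 km/h.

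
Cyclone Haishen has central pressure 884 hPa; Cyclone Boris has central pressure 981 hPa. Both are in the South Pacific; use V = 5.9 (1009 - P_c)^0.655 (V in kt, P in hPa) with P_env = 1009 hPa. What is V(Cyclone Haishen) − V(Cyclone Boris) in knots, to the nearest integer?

Cyclone Haishen: ΔP = 125; V ≈ 5.9 × 125^0.655 ≈ 139.42 kt.
Cyclone Boris: ΔP = 28; V ≈ 5.9 × 28^0.655 ≈ 52.33 kt.
Difference ≈ 139.42 − 52.33 = 87.09 → 87 kt.

87 kt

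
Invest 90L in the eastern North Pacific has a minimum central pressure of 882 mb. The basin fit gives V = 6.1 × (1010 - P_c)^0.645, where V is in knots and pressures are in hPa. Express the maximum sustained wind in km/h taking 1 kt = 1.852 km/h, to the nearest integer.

258 km/h

ΔP = 1010 − 882 = 128 mb.
V ≈ 6.1 × 128^0.645 = 6.1 × 22.864 ≈ 139.470 kt.
139.470 × 1.852 ≈ 258.30 km/h → 258 km/h.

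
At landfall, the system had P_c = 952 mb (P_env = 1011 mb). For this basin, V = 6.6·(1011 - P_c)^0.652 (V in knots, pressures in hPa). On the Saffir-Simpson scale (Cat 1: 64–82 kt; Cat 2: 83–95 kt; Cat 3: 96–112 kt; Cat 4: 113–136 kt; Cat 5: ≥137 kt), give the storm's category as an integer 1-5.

ΔP = 1011 − 952 = 59 mb.
V ≈ 6.6 × 59^0.652 = 6.6 × 14.28 ≈ 94 kt.
94 kt falls in the Category 2 band.

2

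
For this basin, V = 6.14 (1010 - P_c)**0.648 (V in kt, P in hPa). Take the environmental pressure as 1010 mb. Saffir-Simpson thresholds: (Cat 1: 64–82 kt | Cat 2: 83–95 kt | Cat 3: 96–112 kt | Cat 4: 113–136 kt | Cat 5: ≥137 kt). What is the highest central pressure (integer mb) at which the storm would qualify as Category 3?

940 mb

Category 3 begins at V = 96 kt.
Required ΔP = (96/6.14)^(1/0.648) = 15.635^1.543 ≈ 69.62 mb.
P_c ≤ 1010 − 69.62 = 940.38, so the highest integer P_c is 940 mb.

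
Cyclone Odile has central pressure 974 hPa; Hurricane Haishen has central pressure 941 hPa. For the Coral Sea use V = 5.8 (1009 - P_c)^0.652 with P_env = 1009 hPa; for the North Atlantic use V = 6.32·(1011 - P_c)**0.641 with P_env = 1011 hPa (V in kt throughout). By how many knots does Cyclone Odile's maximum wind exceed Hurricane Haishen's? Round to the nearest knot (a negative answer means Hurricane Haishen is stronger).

-37 kt

Cyclone Odile: ΔP = 35; V ≈ 5.8 × 35^0.652 ≈ 58.91 kt.
Hurricane Haishen: ΔP = 70; V ≈ 6.32 × 70^0.641 ≈ 96.26 kt.
Difference ≈ 58.91 − 96.26 = -37.35 → -37 kt.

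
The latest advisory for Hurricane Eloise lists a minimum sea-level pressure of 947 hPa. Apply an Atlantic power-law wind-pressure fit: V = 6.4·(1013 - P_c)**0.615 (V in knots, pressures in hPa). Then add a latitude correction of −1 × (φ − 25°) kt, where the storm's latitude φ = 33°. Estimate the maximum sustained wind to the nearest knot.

ΔP = 1013 − 947 = 66 hPa.
66^0.615 ≈ 13.153.
V ≈ 6.4 × 13.153 ≈ 84.2 kt.
Latitude correction: −1 × (33 − 25) = -8 kt.
Corrected V ≈ 76.2 kt → 76 kt.

76 kt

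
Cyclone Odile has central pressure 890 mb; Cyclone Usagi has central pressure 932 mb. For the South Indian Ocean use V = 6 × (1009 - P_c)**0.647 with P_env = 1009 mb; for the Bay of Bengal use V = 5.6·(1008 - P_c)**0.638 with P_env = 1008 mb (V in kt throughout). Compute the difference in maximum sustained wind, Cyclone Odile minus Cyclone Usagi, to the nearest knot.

Cyclone Odile: ΔP = 119; V ≈ 6 × 119^0.647 ≈ 132.14 kt.
Cyclone Usagi: ΔP = 76; V ≈ 5.6 × 76^0.638 ≈ 88.75 kt.
Difference ≈ 132.14 − 88.75 = 43.39 → 43 kt.

43 kt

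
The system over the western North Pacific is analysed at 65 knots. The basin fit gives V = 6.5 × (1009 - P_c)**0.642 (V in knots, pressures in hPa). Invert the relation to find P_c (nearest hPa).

973 hPa

ΔP = (V / 6.5)^(1/0.642) = (65/6.5)^1.558.
65/6.5 = 10.000; 10.000^1.558 ≈ 36.11 hPa.
P_c = 1009 − 36.11 = 972.89 ≈ 973 hPa.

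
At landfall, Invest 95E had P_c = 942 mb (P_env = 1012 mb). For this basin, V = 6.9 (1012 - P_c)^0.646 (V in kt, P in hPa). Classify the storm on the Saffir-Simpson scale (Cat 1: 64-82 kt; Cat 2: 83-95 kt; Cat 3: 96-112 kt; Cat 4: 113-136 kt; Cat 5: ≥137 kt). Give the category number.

ΔP = 1012 − 942 = 70 mb.
V ≈ 6.9 × 70^0.646 = 6.9 × 15.56 ≈ 107 kt.
107 kt falls in the Category 3 band.

3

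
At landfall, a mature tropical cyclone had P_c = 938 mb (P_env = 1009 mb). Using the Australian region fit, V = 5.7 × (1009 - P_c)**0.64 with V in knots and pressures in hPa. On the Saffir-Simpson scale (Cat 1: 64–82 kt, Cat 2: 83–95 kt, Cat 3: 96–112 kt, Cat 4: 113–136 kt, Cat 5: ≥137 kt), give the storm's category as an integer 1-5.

2

ΔP = 1009 − 938 = 71 mb.
V ≈ 5.7 × 71^0.64 = 5.7 × 15.30 ≈ 87 kt.
87 kt falls in the Category 2 band.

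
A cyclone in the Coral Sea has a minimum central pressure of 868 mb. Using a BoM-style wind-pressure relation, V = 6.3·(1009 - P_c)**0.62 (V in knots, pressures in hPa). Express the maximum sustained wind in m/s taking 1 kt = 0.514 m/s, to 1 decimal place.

69.6 m/s

ΔP = 1009 − 868 = 141 mb.
V ≈ 6.3 × 141^0.62 = 6.3 × 21.504 ≈ 135.474 kt.
135.474 × 0.514 ≈ 69.63 m/s → 69.6 m/s.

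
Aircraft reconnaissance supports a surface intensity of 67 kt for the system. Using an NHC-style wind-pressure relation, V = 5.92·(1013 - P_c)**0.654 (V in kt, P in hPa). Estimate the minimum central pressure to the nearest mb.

ΔP = (V / 5.92)^(1/0.654) = (67/5.92)^1.529.
67/5.92 = 11.318; 11.318^1.529 ≈ 40.85 mb.
P_c = 1013 − 40.85 = 972.15 ≈ 972 mb.

972 mb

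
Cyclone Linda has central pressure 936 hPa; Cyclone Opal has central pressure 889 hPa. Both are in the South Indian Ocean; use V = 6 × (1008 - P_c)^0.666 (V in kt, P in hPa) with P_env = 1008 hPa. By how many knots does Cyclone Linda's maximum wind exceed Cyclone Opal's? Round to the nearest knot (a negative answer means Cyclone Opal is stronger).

-41 kt

Cyclone Linda: ΔP = 72; V ≈ 6 × 72^0.666 ≈ 103.55 kt.
Cyclone Opal: ΔP = 119; V ≈ 6 × 119^0.666 ≈ 144.70 kt.
Difference ≈ 103.55 − 144.70 = -41.15 → -41 kt.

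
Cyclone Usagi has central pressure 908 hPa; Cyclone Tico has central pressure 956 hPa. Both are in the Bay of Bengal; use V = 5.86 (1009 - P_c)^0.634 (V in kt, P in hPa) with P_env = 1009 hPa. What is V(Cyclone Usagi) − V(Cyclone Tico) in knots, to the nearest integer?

37 kt

Cyclone Usagi: ΔP = 101; V ≈ 5.86 × 101^0.634 ≈ 109.30 kt.
Cyclone Tico: ΔP = 53; V ≈ 5.86 × 53^0.634 ≈ 72.63 kt.
Difference ≈ 109.30 − 72.63 = 36.67 → 37 kt.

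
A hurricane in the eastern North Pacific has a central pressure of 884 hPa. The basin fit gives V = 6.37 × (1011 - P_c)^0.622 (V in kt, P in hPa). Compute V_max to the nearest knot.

130 kt

ΔP = 1011 − 884 = 127 hPa.
127^0.622 ≈ 20.350.
V ≈ 6.37 × 20.350 ≈ 129.6 kt.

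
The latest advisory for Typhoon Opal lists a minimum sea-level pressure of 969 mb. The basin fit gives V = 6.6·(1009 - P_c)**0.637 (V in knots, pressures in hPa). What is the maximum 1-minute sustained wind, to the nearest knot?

69 kt

ΔP = 1009 − 969 = 40 mb.
40^0.637 ≈ 10.484.
V ≈ 6.6 × 10.484 ≈ 69.2 kt.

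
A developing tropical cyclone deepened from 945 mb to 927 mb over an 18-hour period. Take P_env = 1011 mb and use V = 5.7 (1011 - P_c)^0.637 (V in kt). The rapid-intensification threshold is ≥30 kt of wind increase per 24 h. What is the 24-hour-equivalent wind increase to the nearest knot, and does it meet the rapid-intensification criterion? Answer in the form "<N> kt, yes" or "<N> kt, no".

18 kt, no

V₁: ΔP = 66, V ≈ 5.7 × 66^0.637 ≈ 82.21 kt.
V₂: ΔP = 84, V ≈ 5.7 × 84^0.637 ≈ 95.86 kt.
ΔV over 18 h = 13.65 kt → 24 h equivalent = 13.65 × 24/18 ≈ 18.20 kt.
18 kt < 30 kt ⇒ not rapid intensification.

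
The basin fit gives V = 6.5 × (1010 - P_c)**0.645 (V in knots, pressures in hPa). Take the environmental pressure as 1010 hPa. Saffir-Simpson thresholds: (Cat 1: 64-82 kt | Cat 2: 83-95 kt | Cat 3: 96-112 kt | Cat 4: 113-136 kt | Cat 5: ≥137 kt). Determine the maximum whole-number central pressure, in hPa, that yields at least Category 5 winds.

Category 5 begins at V = 137 kt.
Required ΔP = (137/6.5)^(1/0.645) = 21.077^1.550 ≈ 112.83 hPa.
P_c ≤ 1010 − 112.83 = 897.17, so the highest integer P_c is 897 hPa.

897 hPa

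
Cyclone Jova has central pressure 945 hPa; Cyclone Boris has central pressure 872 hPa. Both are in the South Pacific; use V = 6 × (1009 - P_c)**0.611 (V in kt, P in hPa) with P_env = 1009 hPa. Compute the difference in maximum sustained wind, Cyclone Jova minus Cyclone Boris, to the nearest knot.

Cyclone Jova: ΔP = 64; V ≈ 6 × 64^0.611 ≈ 76.16 kt.
Cyclone Boris: ΔP = 137; V ≈ 6 × 137^0.611 ≈ 121.25 kt.
Difference ≈ 76.16 − 121.25 = -45.09 → -45 kt.

-45 kt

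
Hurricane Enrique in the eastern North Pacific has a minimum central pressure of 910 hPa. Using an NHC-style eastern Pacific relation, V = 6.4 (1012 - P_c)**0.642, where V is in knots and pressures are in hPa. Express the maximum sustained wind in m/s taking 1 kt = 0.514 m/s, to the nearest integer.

64 m/s

ΔP = 1012 − 910 = 102 hPa.
V ≈ 6.4 × 102^0.642 = 6.4 × 19.477 ≈ 124.653 kt.
124.653 × 0.514 ≈ 64.07 m/s → 64 m/s.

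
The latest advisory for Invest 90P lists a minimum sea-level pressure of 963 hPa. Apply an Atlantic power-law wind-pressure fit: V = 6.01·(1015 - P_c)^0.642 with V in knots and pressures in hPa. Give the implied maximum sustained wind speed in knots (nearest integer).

76 kt

ΔP = 1015 − 963 = 52 hPa.
52^0.642 ≈ 12.638.
V ≈ 6.01 × 12.638 ≈ 76.0 kt.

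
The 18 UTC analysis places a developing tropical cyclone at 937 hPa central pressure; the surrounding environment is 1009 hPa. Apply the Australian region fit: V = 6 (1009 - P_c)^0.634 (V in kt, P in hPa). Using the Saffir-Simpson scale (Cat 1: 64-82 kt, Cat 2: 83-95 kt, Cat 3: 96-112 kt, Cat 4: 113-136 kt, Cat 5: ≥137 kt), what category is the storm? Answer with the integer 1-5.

ΔP = 1009 − 937 = 72 hPa.
V ≈ 6 × 72^0.634 = 6 × 15.05 ≈ 90 kt.
90 kt falls in the Category 2 band.

2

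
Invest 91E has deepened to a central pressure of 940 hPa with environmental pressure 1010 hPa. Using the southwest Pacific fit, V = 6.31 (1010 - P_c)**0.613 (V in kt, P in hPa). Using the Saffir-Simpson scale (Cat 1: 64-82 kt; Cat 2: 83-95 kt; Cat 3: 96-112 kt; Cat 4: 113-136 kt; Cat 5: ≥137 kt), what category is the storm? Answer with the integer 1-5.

2

ΔP = 1010 − 940 = 70 hPa.
V ≈ 6.31 × 70^0.613 = 6.31 × 13.52 ≈ 85 kt.
85 kt falls in the Category 2 band.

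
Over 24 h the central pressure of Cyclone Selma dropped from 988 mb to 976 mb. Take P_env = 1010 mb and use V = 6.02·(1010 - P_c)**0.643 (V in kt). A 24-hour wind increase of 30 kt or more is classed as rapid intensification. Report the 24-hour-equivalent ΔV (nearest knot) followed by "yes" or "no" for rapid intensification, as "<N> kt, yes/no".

V₁: ΔP = 22, V ≈ 6.02 × 22^0.643 ≈ 43.93 kt.
V₂: ΔP = 34, V ≈ 6.02 × 34^0.643 ≈ 58.12 kt.
ΔV over 24 h = 14.19 kt → 24 h equivalent = 14.19 × 24/24 ≈ 14.19 kt.
14 kt < 30 kt ⇒ not rapid intensification.

14 kt, no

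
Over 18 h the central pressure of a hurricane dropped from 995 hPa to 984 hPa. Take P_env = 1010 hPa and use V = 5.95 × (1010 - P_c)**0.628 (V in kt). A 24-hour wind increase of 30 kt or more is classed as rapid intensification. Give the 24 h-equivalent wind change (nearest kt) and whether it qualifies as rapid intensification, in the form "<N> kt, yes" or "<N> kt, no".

V₁: ΔP = 15, V ≈ 5.95 × 15^0.628 ≈ 32.59 kt.
V₂: ΔP = 26, V ≈ 5.95 × 26^0.628 ≈ 46.04 kt.
ΔV over 18 h = 13.45 kt → 24 h equivalent = 13.45 × 24/18 ≈ 17.93 kt.
18 kt < 30 kt ⇒ not rapid intensification.

18 kt, no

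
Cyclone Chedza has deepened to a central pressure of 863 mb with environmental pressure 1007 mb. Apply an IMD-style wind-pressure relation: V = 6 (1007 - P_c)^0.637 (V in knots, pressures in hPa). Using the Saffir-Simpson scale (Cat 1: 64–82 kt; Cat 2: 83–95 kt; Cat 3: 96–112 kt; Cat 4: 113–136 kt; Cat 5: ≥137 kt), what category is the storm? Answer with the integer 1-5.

ΔP = 1007 − 863 = 144 mb.
V ≈ 6 × 144^0.637 = 6 × 23.71 ≈ 142 kt.
142 kt falls in the Category 5 band.

5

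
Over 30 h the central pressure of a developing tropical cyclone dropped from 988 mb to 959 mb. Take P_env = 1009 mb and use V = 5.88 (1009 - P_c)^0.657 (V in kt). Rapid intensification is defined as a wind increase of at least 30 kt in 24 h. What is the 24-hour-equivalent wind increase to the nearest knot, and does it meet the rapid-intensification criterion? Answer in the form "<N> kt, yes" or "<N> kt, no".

V₁: ΔP = 21, V ≈ 5.88 × 21^0.657 ≈ 43.46 kt.
V₂: ΔP = 50, V ≈ 5.88 × 50^0.657 ≈ 76.84 kt.
ΔV over 30 h = 33.38 kt → 24 h equivalent = 33.38 × 24/30 ≈ 26.70 kt.
27 kt < 30 kt ⇒ not rapid intensification.

27 kt, no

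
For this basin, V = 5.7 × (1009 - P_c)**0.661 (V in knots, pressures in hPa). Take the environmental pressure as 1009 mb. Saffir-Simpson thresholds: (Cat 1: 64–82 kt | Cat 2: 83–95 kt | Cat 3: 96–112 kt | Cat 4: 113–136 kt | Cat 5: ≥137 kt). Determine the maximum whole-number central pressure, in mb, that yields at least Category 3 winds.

937 mb

Category 3 begins at V = 96 kt.
Required ΔP = (96/5.7)^(1/0.661) = 16.842^1.513 ≈ 71.67 mb.
P_c ≤ 1009 − 71.67 = 937.33, so the highest integer P_c is 937 mb.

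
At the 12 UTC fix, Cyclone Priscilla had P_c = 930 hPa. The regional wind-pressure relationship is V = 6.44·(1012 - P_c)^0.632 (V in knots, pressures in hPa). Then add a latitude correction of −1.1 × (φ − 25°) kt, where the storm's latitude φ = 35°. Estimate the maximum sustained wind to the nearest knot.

ΔP = 1012 − 930 = 82 hPa.
82^0.632 ≈ 16.201.
V ≈ 6.44 × 16.201 ≈ 104.3 kt.
Latitude correction: −1.1 × (35 − 25) = -11 kt.
Corrected V ≈ 93.3 kt → 93 kt.

93 kt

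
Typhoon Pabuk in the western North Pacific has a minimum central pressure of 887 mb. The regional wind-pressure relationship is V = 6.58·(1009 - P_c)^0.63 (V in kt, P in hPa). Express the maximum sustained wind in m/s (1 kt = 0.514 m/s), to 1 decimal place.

ΔP = 1009 − 887 = 122 mb.
V ≈ 6.58 × 122^0.63 = 6.58 × 20.626 ≈ 135.716 kt.
135.716 × 0.514 ≈ 69.76 m/s → 69.8 m/s.

69.8 m/s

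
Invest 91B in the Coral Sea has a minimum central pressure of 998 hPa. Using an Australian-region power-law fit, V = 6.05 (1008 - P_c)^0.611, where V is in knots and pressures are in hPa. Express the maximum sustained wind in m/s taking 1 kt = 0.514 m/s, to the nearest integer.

13 m/s

ΔP = 1008 − 998 = 10 hPa.
V ≈ 6.05 × 10^0.611 = 6.05 × 4.083 ≈ 24.703 kt.
24.703 × 0.514 ≈ 12.70 m/s → 13 m/s.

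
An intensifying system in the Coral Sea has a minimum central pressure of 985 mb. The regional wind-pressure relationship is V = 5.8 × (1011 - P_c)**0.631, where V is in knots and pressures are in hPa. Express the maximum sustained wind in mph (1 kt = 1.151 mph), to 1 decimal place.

52.2 mph

ΔP = 1011 − 985 = 26 mb.
V ≈ 5.8 × 26^0.631 = 5.8 × 7.814 ≈ 45.319 kt.
45.319 × 1.151 ≈ 52.16 mph → 52.2 mph.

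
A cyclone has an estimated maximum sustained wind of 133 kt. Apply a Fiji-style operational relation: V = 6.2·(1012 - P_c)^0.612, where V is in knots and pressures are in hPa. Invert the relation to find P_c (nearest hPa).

862 hPa

ΔP = (V / 6.2)^(1/0.612) = (133/6.2)^1.634.
133/6.2 = 21.452; 21.452^1.634 ≈ 149.83 hPa.
P_c = 1012 − 149.83 = 862.17 ≈ 862 hPa.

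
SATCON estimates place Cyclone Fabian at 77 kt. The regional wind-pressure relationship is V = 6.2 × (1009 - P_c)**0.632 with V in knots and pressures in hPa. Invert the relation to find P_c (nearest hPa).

ΔP = (V / 6.2)^(1/0.632) = (77/6.2)^1.582.
77/6.2 = 12.419; 12.419^1.582 ≈ 53.85 hPa.
P_c = 1009 − 53.85 = 955.15 ≈ 955 hPa.

955 hPa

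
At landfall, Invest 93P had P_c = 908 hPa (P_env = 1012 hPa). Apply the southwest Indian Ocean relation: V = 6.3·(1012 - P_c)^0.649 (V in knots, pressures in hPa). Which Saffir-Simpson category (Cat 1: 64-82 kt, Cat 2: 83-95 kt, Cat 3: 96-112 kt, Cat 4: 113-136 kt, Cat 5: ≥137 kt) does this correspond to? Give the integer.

ΔP = 1012 − 908 = 104 hPa.
V ≈ 6.3 × 104^0.649 = 6.3 × 20.37 ≈ 128 kt.
128 kt falls in the Category 4 band.

4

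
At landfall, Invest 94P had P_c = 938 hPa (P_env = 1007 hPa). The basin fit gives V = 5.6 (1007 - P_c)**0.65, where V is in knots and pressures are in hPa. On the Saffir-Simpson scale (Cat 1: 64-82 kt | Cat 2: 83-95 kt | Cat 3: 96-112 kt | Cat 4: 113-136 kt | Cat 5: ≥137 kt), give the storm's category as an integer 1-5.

ΔP = 1007 − 938 = 69 hPa.
V ≈ 5.6 × 69^0.65 = 5.6 × 15.68 ≈ 88 kt.
88 kt falls in the Category 2 band.

2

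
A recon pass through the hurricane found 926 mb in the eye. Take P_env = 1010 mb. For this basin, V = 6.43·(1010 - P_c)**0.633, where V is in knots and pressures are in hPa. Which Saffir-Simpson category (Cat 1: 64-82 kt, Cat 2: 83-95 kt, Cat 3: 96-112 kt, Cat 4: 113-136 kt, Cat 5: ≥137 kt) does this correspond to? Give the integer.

3

ΔP = 1010 − 926 = 84 mb.
V ≈ 6.43 × 84^0.633 = 6.43 × 16.52 ≈ 106 kt.
106 kt falls in the Category 3 band.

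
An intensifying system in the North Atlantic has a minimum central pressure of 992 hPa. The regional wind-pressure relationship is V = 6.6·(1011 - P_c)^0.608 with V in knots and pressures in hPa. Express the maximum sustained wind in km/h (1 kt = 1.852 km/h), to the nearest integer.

ΔP = 1011 − 992 = 19 hPa.
V ≈ 6.6 × 19^0.608 = 6.6 × 5.991 ≈ 39.539 kt.
39.539 × 1.852 ≈ 73.23 km/h → 73 km/h.

73 km/h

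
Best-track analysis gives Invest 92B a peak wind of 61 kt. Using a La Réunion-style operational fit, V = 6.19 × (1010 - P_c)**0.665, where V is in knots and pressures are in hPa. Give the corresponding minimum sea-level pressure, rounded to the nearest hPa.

ΔP = (V / 6.19)^(1/0.665) = (61/6.19)^1.504.
61/6.19 = 9.855; 9.855^1.504 ≈ 31.20 hPa.
P_c = 1010 − 31.20 = 978.80 ≈ 979 hPa.

979 hPa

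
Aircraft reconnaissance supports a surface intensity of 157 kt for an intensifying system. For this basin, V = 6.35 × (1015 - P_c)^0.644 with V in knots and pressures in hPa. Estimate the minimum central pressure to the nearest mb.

ΔP = (V / 6.35)^(1/0.644) = (157/6.35)^1.553.
157/6.35 = 24.724; 24.724^1.553 ≈ 145.63 mb.
P_c = 1015 − 145.63 = 869.37 ≈ 869 mb.

869 mb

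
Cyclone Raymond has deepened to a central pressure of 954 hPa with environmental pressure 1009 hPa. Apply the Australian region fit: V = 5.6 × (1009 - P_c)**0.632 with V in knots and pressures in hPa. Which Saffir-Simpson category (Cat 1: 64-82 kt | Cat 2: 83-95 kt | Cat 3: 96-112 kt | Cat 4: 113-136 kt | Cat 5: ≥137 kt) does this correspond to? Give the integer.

1

ΔP = 1009 − 954 = 55 hPa.
V ≈ 5.6 × 55^0.632 = 5.6 × 12.59 ≈ 70 kt.
70 kt falls in the Category 1 band.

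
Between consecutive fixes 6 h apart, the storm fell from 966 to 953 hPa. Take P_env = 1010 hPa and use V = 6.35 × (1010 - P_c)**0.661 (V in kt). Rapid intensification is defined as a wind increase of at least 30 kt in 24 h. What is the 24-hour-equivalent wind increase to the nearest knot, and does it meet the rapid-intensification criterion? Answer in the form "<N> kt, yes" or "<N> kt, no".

58 kt, yes

V₁: ΔP = 44, V ≈ 6.35 × 44^0.661 ≈ 77.46 kt.
V₂: ΔP = 57, V ≈ 6.35 × 57^0.661 ≈ 91.92 kt.
ΔV over 6 h = 14.46 kt → 24 h equivalent = 14.46 × 24/6 ≈ 57.84 kt.
58 kt ≥ 30 kt ⇒ rapid intensification.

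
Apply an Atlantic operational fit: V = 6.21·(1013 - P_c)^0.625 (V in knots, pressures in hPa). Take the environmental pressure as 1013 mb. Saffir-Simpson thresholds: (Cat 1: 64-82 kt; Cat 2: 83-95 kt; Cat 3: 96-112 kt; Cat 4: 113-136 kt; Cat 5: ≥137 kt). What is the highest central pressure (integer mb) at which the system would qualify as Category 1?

Category 1 begins at V = 64 kt.
Required ΔP = (64/6.21)^(1/0.625) = 10.306^1.600 ≈ 41.78 mb.
P_c ≤ 1013 − 41.78 = 971.22, so the highest integer P_c is 971 mb.

971 mb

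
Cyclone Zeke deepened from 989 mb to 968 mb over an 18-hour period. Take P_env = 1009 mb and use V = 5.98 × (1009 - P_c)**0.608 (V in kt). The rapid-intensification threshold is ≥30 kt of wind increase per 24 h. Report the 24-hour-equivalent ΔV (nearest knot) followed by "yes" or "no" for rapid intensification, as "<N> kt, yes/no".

27 kt, no

V₁: ΔP = 20, V ≈ 5.98 × 20^0.608 ≈ 36.96 kt.
V₂: ΔP = 41, V ≈ 5.98 × 41^0.608 ≈ 57.18 kt.
ΔV over 18 h = 20.22 kt → 24 h equivalent = 20.22 × 24/18 ≈ 26.96 kt.
27 kt < 30 kt ⇒ not rapid intensification.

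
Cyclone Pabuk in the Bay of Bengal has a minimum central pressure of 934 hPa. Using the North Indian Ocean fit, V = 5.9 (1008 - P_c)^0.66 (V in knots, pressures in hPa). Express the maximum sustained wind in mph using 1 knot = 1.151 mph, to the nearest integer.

116 mph

ΔP = 1008 − 934 = 74 hPa.
V ≈ 5.9 × 74^0.66 = 5.9 × 17.127 ≈ 101.052 kt.
101.052 × 1.151 ≈ 116.31 mph → 116 mph.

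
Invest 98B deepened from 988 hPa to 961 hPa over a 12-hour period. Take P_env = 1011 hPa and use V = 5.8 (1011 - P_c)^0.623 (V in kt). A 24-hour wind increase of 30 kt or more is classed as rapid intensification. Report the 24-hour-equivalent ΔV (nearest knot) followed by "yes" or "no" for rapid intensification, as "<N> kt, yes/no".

V₁: ΔP = 23, V ≈ 5.8 × 23^0.623 ≈ 40.91 kt.
V₂: ΔP = 50, V ≈ 5.8 × 50^0.623 ≈ 66.36 kt.
ΔV over 12 h = 25.45 kt → 24 h equivalent = 25.45 × 24/12 ≈ 50.90 kt.
51 kt ≥ 30 kt ⇒ rapid intensification.

51 kt, yes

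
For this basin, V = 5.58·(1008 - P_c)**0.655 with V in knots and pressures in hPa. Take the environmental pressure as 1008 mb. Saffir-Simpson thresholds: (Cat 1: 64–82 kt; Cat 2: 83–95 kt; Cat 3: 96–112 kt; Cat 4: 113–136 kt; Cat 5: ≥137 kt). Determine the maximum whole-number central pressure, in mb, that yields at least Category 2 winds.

Category 2 begins at V = 83 kt.
Required ΔP = (83/5.58)^(1/0.655) = 14.875^1.527 ≈ 61.66 mb.
P_c ≤ 1008 − 61.66 = 946.34, so the highest integer P_c is 946 mb.

946 mb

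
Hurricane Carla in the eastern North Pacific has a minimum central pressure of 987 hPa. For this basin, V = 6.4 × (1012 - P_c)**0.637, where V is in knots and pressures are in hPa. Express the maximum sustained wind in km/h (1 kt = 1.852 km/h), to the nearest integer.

ΔP = 1012 − 987 = 25 hPa.
V ≈ 6.4 × 25^0.637 = 6.4 × 7.771 ≈ 49.736 kt.
49.736 × 1.852 ≈ 92.11 km/h → 92 km/h.

92 km/h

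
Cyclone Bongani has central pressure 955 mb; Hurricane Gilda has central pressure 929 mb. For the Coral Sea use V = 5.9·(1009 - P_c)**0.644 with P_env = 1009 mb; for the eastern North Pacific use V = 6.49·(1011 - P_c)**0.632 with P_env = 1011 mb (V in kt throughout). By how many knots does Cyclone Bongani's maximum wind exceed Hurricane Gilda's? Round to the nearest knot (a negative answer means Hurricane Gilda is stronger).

-28 kt

Cyclone Bongani: ΔP = 54; V ≈ 5.9 × 54^0.644 ≈ 77.00 kt.
Hurricane Gilda: ΔP = 82; V ≈ 6.49 × 82^0.632 ≈ 105.14 kt.
Difference ≈ 77.00 − 105.14 = -28.14 → -28 kt.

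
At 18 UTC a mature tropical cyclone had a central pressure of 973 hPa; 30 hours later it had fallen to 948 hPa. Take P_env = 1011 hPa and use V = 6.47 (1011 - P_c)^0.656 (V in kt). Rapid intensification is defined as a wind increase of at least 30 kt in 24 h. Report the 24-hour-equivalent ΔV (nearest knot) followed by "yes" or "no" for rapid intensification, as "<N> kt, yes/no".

V₁: ΔP = 38, V ≈ 6.47 × 38^0.656 ≈ 70.35 kt.
V₂: ΔP = 63, V ≈ 6.47 × 63^0.656 ≈ 98.01 kt.
ΔV over 30 h = 27.66 kt → 24 h equivalent = 27.66 × 24/30 ≈ 22.13 kt.
22 kt < 30 kt ⇒ not rapid intensification.

22 kt, no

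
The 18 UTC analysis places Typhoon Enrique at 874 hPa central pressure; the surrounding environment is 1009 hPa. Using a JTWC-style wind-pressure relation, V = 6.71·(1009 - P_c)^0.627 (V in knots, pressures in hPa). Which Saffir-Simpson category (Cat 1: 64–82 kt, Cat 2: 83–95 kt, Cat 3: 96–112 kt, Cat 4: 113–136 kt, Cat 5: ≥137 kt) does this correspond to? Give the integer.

5

ΔP = 1009 − 874 = 135 hPa.
V ≈ 6.71 × 135^0.627 = 6.71 × 21.66 ≈ 145 kt.
145 kt falls in the Category 5 band.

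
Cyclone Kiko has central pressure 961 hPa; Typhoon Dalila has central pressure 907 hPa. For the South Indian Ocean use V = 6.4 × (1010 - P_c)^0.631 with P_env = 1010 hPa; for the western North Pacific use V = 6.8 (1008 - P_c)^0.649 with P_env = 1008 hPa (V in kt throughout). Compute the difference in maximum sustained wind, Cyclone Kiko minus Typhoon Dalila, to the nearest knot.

-61 kt

Cyclone Kiko: ΔP = 49; V ≈ 6.4 × 49^0.631 ≈ 74.59 kt.
Typhoon Dalila: ΔP = 101; V ≈ 6.8 × 101^0.649 ≈ 135.93 kt.
Difference ≈ 74.59 − 135.93 = -61.34 → -61 kt.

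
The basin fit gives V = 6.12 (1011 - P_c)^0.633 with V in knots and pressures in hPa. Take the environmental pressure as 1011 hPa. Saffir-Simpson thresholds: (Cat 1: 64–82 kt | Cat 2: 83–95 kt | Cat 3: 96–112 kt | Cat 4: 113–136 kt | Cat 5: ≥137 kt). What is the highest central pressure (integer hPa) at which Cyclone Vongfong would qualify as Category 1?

970 hPa

Category 1 begins at V = 64 kt.
Required ΔP = (64/6.12)^(1/0.633) = 10.458^1.580 ≈ 40.78 hPa.
P_c ≤ 1011 − 40.78 = 970.22, so the highest integer P_c is 970 hPa.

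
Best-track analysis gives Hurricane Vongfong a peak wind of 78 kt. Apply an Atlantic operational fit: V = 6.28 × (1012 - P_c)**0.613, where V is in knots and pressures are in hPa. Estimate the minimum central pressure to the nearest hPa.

ΔP = (V / 6.28)^(1/0.613) = (78/6.28)^1.631.
78/6.28 = 12.420; 12.420^1.631 ≈ 60.94 hPa.
P_c = 1012 − 60.94 = 951.06 ≈ 951 hPa.

951 hPa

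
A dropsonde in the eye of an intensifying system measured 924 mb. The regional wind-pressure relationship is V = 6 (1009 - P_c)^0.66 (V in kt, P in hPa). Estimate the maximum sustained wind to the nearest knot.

113 kt

ΔP = 1009 − 924 = 85 mb.
85^0.66 ≈ 18.768.
V ≈ 6 × 18.768 ≈ 112.6 kt.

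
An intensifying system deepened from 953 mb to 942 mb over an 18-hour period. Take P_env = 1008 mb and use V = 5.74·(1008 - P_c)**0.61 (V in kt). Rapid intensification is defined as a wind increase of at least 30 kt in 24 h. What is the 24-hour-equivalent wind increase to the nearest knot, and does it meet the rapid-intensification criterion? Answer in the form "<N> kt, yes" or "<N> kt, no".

10 kt, no

V₁: ΔP = 55, V ≈ 5.74 × 55^0.61 ≈ 66.15 kt.
V₂: ΔP = 66, V ≈ 5.74 × 66^0.61 ≈ 73.93 kt.
ΔV over 18 h = 7.78 kt → 24 h equivalent = 7.78 × 24/18 ≈ 10.37 kt.
10 kt < 30 kt ⇒ not rapid intensification.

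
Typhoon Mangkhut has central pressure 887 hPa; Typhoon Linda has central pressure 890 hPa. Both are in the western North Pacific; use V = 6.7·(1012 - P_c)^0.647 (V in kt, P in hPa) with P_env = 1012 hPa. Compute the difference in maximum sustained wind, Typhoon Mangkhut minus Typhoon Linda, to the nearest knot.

Typhoon Mangkhut: ΔP = 125; V ≈ 6.7 × 125^0.647 ≈ 152.33 kt.
Typhoon Linda: ΔP = 122; V ≈ 6.7 × 122^0.647 ≈ 149.95 kt.
Difference ≈ 152.33 − 149.95 = 2.38 → 2 kt.

2 kt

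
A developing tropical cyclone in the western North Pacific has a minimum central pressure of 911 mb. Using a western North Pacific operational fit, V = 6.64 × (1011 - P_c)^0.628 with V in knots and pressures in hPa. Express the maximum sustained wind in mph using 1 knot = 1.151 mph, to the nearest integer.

138 mph

ΔP = 1011 − 911 = 100 mb.
V ≈ 6.64 × 100^0.628 = 6.64 × 18.030 ≈ 119.720 kt.
119.720 × 1.151 ≈ 137.80 mph → 138 mph.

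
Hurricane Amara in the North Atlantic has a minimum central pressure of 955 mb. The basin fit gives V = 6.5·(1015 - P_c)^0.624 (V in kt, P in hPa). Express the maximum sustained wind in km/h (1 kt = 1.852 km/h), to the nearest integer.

ΔP = 1015 − 955 = 60 mb.
V ≈ 6.5 × 60^0.624 = 6.5 × 12.870 ≈ 83.653 kt.
83.653 × 1.852 ≈ 154.92 km/h → 155 km/h.

155 km/h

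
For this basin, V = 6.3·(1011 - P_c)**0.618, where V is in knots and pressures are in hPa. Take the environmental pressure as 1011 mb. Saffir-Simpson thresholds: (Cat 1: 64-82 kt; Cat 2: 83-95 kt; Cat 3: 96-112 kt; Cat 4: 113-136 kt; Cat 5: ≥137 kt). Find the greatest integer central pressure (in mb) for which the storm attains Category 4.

904 mb

Category 4 begins at V = 113 kt.
Required ΔP = (113/6.3)^(1/0.618) = 17.937^1.618 ≈ 106.83 mb.
P_c ≤ 1011 − 106.83 = 904.17, so the highest integer P_c is 904 mb.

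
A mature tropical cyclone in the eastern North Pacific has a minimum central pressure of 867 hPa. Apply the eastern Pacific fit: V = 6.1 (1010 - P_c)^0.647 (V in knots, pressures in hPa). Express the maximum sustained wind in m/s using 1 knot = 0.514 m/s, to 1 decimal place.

ΔP = 1010 − 867 = 143 hPa.
V ≈ 6.1 × 143^0.647 = 6.1 × 24.803 ≈ 151.298 kt.
151.298 × 0.514 ≈ 77.77 m/s → 77.8 m/s.

77.8 m/s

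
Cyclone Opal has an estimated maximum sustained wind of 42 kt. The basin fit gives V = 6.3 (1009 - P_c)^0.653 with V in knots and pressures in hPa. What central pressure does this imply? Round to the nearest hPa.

991 hPa

ΔP = (V / 6.3)^(1/0.653) = (42/6.3)^1.531.
42/6.3 = 6.667; 6.667^1.531 ≈ 18.27 hPa.
P_c = 1009 − 18.27 = 990.73 ≈ 991 hPa.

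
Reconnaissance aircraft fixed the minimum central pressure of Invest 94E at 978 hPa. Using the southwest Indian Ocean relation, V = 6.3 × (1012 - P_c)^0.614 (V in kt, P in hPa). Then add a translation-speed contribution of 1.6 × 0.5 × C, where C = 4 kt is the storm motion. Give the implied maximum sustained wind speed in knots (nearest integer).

58 kt

ΔP = 1012 − 978 = 34 hPa.
34^0.614 ≈ 8.716.
V ≈ 6.3 × 8.716 ≈ 54.9 kt.
Translation term: 1.6 × 0.5 × 4 = 3.2 kt.
Corrected V ≈ 58.1 kt → 58 kt.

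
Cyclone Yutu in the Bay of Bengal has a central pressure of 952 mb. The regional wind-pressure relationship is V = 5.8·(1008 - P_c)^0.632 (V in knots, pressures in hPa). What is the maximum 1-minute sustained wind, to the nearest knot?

ΔP = 1008 − 952 = 56 mb.
56^0.632 ≈ 12.731.
V ≈ 5.8 × 12.731 ≈ 73.8 kt.

74 kt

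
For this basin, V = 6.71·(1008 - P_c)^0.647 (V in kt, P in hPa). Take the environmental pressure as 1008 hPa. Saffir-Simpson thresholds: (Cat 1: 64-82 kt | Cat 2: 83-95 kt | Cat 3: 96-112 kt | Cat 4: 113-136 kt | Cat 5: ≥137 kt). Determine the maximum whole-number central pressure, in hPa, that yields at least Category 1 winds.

975 hPa

Category 1 begins at V = 64 kt.
Required ΔP = (64/6.71)^(1/0.647) = 9.538^1.546 ≈ 32.65 hPa.
P_c ≤ 1008 − 32.65 = 975.35, so the highest integer P_c is 975 hPa.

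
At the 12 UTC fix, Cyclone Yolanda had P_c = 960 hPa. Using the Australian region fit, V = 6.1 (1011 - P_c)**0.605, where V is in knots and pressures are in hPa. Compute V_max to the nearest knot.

ΔP = 1011 − 960 = 51 hPa.
51^0.605 ≈ 10.791.
V ≈ 6.1 × 10.791 ≈ 65.8 kt.

66 kt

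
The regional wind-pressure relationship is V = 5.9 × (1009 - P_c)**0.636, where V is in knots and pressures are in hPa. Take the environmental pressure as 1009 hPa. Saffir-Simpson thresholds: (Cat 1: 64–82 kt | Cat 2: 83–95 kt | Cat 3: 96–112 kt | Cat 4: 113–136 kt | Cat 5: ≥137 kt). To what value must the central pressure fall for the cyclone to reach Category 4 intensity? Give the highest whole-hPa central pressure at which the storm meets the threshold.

Category 4 begins at V = 113 kt.
Required ΔP = (113/5.9)^(1/0.636) = 19.153^1.572 ≈ 103.77 hPa.
P_c ≤ 1009 − 103.77 = 905.23, so the highest integer P_c is 905 hPa.

905 hPa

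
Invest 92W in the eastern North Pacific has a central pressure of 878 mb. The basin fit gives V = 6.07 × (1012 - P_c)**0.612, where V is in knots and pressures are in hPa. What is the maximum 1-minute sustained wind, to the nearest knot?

122 kt

ΔP = 1012 − 878 = 134 mb.
134^0.612 ≈ 20.035.
V ≈ 6.07 × 20.035 ≈ 121.6 kt.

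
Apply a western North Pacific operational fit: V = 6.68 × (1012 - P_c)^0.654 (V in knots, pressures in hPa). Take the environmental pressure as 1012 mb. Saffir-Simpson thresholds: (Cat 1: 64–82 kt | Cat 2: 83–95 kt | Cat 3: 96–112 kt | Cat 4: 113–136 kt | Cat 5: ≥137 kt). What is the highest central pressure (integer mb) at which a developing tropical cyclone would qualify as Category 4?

Category 4 begins at V = 113 kt.
Required ΔP = (113/6.68)^(1/0.654) = 16.916^1.529 ≈ 75.53 mb.
P_c ≤ 1012 − 75.53 = 936.47, so the highest integer P_c is 936 mb.

936 mb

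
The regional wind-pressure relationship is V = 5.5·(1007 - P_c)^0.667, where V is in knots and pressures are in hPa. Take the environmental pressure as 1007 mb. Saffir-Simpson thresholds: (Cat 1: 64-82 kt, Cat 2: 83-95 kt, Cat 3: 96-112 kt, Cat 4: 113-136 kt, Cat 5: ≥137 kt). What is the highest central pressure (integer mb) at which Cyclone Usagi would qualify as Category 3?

Category 3 begins at V = 96 kt.
Required ΔP = (96/5.5)^(1/0.667) = 17.455^1.499 ≈ 72.77 mb.
P_c ≤ 1007 − 72.77 = 934.23, so the highest integer P_c is 934 mb.

934 mb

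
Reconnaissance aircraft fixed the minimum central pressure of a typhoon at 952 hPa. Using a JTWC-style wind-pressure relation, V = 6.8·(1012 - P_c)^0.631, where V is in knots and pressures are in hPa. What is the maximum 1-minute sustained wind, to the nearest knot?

ΔP = 1012 − 952 = 60 hPa.
60^0.631 ≈ 13.244.
V ≈ 6.8 × 13.244 ≈ 90.1 kt.

90 kt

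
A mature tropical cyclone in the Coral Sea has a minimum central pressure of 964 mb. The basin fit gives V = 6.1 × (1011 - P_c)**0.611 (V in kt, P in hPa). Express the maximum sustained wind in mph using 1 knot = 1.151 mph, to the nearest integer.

74 mph

ΔP = 1011 − 964 = 47 mb.
V ≈ 6.1 × 47^0.611 = 6.1 × 10.511 ≈ 64.118 kt.
64.118 × 1.151 ≈ 73.80 mph → 74 mph.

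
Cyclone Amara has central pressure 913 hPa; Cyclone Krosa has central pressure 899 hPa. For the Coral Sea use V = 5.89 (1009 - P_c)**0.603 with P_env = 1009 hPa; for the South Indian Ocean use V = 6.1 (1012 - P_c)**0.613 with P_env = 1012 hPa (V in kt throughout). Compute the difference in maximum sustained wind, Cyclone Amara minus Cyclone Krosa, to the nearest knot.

Cyclone Amara: ΔP = 96; V ≈ 5.89 × 96^0.603 ≈ 92.35 kt.
Cyclone Krosa: ΔP = 113; V ≈ 6.1 × 113^0.613 ≈ 110.63 kt.
Difference ≈ 92.35 − 110.63 = -18.28 → -18 kt.

-18 kt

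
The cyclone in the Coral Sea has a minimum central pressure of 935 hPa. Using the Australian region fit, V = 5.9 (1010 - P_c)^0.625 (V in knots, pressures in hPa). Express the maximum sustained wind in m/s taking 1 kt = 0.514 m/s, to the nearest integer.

ΔP = 1010 − 935 = 75 hPa.
V ≈ 5.9 × 75^0.625 = 5.9 × 14.856 ≈ 87.653 kt.
87.653 × 0.514 ≈ 45.05 m/s → 45 m/s.

45 m/s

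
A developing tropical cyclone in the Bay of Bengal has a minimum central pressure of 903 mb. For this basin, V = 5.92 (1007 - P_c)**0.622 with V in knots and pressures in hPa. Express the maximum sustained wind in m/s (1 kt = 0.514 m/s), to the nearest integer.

ΔP = 1007 − 903 = 104 mb.
V ≈ 5.92 × 104^0.622 = 5.92 × 17.972 ≈ 106.394 kt.
106.394 × 0.514 ≈ 54.69 m/s → 55 m/s.

55 m/s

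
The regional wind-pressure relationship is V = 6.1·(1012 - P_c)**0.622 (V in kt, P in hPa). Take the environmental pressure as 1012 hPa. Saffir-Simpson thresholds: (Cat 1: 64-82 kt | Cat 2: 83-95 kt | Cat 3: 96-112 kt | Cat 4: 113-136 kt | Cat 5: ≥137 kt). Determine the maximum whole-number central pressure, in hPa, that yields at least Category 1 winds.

968 hPa

Category 1 begins at V = 64 kt.
Required ΔP = (64/6.1)^(1/0.622) = 10.492^1.608 ≈ 43.78 hPa.
P_c ≤ 1012 − 43.78 = 968.22, so the highest integer P_c is 968 hPa.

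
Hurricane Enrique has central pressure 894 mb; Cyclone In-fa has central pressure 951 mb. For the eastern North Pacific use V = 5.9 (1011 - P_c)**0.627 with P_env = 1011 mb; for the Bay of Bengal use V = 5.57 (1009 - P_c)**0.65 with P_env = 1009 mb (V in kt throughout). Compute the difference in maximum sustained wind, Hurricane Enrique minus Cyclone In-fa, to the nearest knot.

Hurricane Enrique: ΔP = 117; V ≈ 5.9 × 117^0.627 ≈ 116.84 kt.
Cyclone In-fa: ΔP = 58; V ≈ 5.57 × 58^0.65 ≈ 78.00 kt.
Difference ≈ 116.84 − 78.00 = 38.84 → 39 kt.

39 kt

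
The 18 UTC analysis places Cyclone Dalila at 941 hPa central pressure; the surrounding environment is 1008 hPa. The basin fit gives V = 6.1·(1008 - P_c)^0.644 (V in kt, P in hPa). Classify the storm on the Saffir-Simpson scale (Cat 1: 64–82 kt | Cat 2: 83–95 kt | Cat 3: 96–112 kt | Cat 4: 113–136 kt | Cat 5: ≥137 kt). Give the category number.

2

ΔP = 1008 − 941 = 67 hPa.
V ≈ 6.1 × 67^0.644 = 6.1 × 15.00 ≈ 91 kt.
91 kt falls in the Category 2 band.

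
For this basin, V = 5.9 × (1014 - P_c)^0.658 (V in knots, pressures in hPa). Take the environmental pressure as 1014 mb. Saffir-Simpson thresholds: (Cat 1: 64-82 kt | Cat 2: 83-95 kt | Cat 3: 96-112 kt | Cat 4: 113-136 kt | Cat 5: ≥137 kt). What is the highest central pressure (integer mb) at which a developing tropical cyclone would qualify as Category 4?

Category 4 begins at V = 113 kt.
Required ΔP = (113/5.9)^(1/0.658) = 19.153^1.520 ≈ 88.85 mb.
P_c ≤ 1014 − 88.85 = 925.15, so the highest integer P_c is 925 mb.

925 mb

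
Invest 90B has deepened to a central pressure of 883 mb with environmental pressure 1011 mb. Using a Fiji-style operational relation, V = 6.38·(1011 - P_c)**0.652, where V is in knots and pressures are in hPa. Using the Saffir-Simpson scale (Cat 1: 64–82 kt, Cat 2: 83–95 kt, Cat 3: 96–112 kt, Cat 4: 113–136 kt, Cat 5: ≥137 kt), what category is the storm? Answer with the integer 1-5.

5

ΔP = 1011 − 883 = 128 mb.
V ≈ 6.38 × 128^0.652 = 6.38 × 23.65 ≈ 151 kt.
151 kt falls in the Category 5 band.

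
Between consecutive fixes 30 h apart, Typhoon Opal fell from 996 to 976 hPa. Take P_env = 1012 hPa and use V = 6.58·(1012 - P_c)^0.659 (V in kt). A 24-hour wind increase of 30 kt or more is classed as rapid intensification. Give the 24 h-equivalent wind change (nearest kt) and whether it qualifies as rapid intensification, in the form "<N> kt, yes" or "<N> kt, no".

V₁: ΔP = 16, V ≈ 6.58 × 16^0.659 ≈ 40.90 kt.
V₂: ΔP = 36, V ≈ 6.58 × 36^0.659 ≈ 69.80 kt.
ΔV over 30 h = 28.90 kt → 24 h equivalent = 28.90 × 24/30 ≈ 23.12 kt.
23 kt < 30 kt ⇒ not rapid intensification.

23 kt, no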